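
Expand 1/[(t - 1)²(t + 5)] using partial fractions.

Cover-up at t=-5: R = 1/(-5 - 1)² = 1/36. Cover-up at t=1: Q = 1/(1 + 5) = 1/6. Comparing t² coeff: P = -R = -1/36
Result: (-1/36)/(t - 1) + (1/6)/(t - 1)² + (1/36)/(t + 5)


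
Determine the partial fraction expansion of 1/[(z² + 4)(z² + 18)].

Coefficient matching gives A = C = 0, B = 1/(18-4) = 1/14, D = -B = -1/14
Result: (1/14)/(z² + 4) - (1/14)/(z² + 18)


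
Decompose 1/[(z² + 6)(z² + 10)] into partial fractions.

Coefficient matching gives α = γ = 0, β = 1/(10-6) = 1/4, δ = -β = -1/4
Result: (1/4)/(z² + 6) - (1/4)/(z² + 10)


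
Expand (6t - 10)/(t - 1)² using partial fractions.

(6t - 10) = A(t - 1) + B. At t = 1: B = 6·1 - 10 = -4. Coeff of t: A = 6
Result: 6/(t - 1) - 4/(t - 1)²


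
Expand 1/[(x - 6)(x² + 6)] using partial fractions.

Cover-up at x = 6: A = 1/(6² + 6) = 1/42. Then B = -A = -1/42, C = -A·(0 + 6) = -1/7
Result: (1/42)/(x - 6) - ((1/42)x + 1/7)/(x² + 6)


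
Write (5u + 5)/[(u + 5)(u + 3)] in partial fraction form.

At u=-5: α = (5·(-5) + 5)/(-5 + 3) = 10. At u=-3: β = (5·(-3) + 5)/(-3 + 5) = -5
Result: 10/(u + 5) - 5/(u + 3)


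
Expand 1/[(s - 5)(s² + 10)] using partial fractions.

Cover-up at s = 5: α = 1/(5² + 10) = 1/35. Then β = -α = -1/35, γ = -α·(0 + 5) = -1/7
Result: (1/35)/(s - 5) - ((1/35)s + 1/7)/(s² + 10)


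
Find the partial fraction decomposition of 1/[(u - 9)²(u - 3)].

Cover-up at u=3: C = 1/(3 - 9)² = 1/36. Cover-up at u=9: B = 1/(9 - 3) = 1/6. Comparing u² coeff: A = -C = -1/36
Result: (-1/36)/(u - 9) + (1/6)/(u - 9)² + (1/36)/(u - 3)


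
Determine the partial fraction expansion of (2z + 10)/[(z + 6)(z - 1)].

At z=-6: A = (2·(-6) + 10)/(-6 - 1) = 2/7. At z=1: B = (2·1 + 10)/(1 + 6) = 12/7
Result: (2/7)/(z + 6) + (12/7)/(z - 1)


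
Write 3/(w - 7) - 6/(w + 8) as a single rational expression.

Common denominator (w - 7)(w + 8). Numerator: 3(w + 8) - 6(w - 7) = (3w + 24) - (6w - 42) = -3w + 66
Result: (-3w + 66)/[(w - 7)(w + 8)]


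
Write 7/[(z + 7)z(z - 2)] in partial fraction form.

Using cover-up method: α = 1/9, β = -1/2, γ = 7/18
Result: (1/9)/(z + 7) - (1/2)/z + (7/18)/(z - 2)


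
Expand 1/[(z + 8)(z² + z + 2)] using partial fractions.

Cover-up at z = -8: A = 1/((-8)² + 1·(-8) + 2) = 1/58. Then B = -A = -1/58, C = -A·(1 - 8) = 7/58
Result: (1/58)/(z + 8) - ((1/58)z - 7/58)/(z² + z + 2)


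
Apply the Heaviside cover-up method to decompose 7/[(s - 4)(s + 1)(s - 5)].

Cover (s - 4), s=4: P = 7/[(4 + 1)(4 - 5)] = -7/5. Cover (s + 1), s=-1: Q = 7/[(-1 - 4)(-1 - 5)] = 7/30. Cover (s - 5), s=5: R = 7/[(5 - 4)(5 + 1)] = 7/6.
Result: (-7/5)/(s - 4) + (7/30)/(s + 1) + (7/6)/(s - 5)


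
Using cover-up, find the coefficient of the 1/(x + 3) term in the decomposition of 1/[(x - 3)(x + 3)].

Cover (x + 3), set x=-3: 1/((x - 3) at x=-3) = 1/(-6) = -1/6


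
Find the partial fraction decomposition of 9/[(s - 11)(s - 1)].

9/(s - 11)(s - 1) = α/(s - 11) + β/(s - 1). α = 9/(11 - 1) = 9/10, β = 9/(1 - 11) = -9/10
Result: (9/10)/(s - 11) - (9/10)/(s - 1)


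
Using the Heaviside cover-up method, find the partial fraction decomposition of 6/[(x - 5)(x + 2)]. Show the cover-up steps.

Cover (x - 5): set x=5, get A = 6/(5 + 2) = 6/7. Cover (x + 2): set x=-2, get B = 6/(-2 - 5) = -6/7.
Result: (6/7)/(x - 5) - (6/7)/(x + 2)


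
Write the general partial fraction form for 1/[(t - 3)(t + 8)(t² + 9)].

Two linear + quadratic: P/(t - 3) + Q/(t + 8) + (Rt + S)/(t² + 9)


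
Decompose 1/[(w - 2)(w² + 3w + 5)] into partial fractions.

Cover-up at w = 2: A = 1/(2² + 3·2 + 5) = 1/15. Then B = -A = -1/15, C = -A·(3 + 2) = -1/3
Result: (1/15)/(w - 2) - ((1/15)w + 1/3)/(w² + 3w + 5)


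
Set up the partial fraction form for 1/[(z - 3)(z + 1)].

Distinct linear factors: P/(z - 3) + Q/(z + 1)


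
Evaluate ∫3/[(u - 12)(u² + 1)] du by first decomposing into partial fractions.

Cover-up at u=12: A = 3/(12²+1) = 3/145. Coeff matching: B = -3/145, C = -36/145. Decomposition: (3/145)/(u - 12) - ((3/145)u + 36/145)/(u² + 1). Integrate: linear → ln, quadratic → (1/2)ln + arctan: (3/145) ln|(u - 12)| - (3/290) ln(u² + 1) - (36/145) arctan(u) + C


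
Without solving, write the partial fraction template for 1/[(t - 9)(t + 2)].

Distinct linear factors: α/(t - 9) + β/(t + 2)


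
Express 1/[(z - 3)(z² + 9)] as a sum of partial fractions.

Cover-up at z = 3: P = 1/(3² + 9) = 1/18. Then Q = -P = -1/18, R = -P·(0 + 3) = -1/6
Result: (1/18)/(z - 3) - ((1/18)z + 1/6)/(z² + 9)


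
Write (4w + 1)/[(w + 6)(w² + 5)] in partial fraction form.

At w=-6: P = (4·(-6) + 1)/((-6)² + 5) = -23/41. Q = -P = 23/41, R = 4 - (-6)·P = 26/41
Result: (-23/41)/(w + 6) + ((23/41)w + 26/41)/(w² + 5)


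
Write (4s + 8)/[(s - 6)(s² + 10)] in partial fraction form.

At s=6: α = (4·6 + 8)/(6² + 10) = 16/23. β = -α = -16/23, γ = 4 - 6·α = -4/23
Result: (16/23)/(s - 6) - ((16/23)s + 4/23)/(s² + 10)


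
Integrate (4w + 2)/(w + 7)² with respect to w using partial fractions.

Decompose: P = 4, Q = 4·(-7) + 2 = -26, so (4w + 2)/(w + 7)² = 4/(w + 7) - 26/(w + 7)². Integrate: ∫ P/(w + 7) dw = 4 ln|(w + 7)|; ∫ Q/(w + 7)² dw = 26/(w + 7). Sum: 4 ln|(w + 7)| + 26/(w + 7) + C


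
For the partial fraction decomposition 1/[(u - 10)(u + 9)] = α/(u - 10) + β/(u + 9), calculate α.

Cover-up at u = 10: α = 1/(10 + 9) = 1/19


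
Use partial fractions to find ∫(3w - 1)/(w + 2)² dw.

Decompose: P = 3, Q = 3·(-2) - 1 = -7, so (3w - 1)/(w + 2)² = 3/(w + 2) - 7/(w + 2)². Integrate: ∫ P/(w + 2) dw = 3 ln|(w + 2)|; ∫ Q/(w + 2)² dw = 7/(w + 2). Sum: 3 ln|(w + 2)| + 7/(w + 2) + C


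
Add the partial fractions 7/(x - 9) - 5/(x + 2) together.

Common denominator (x - 9)(x + 2). Numerator: 7(x + 2) - 5(x - 9) = (7x + 14) - (5x - 45) = 2x + 59
Result: (2x + 59)/[(x - 9)(x + 2)]


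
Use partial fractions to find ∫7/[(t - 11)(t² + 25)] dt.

Cover-up at t=11: P = 7/(11²+25) = 7/146. Coeff matching: Q = -7/146, R = -77/146. Decomposition: (7/146)/(t - 11) - ((7/146)t + 77/146)/(t² + 25). Integrate: linear → ln, quadratic → (1/2)ln + arctan: (7/146) ln|(t - 11)| - (7/292) ln(t² + 25) - (77/730) arctan(t/5) + C


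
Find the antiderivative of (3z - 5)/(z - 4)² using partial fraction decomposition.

Decompose: α = 3, β = 3·4 - 5 = 7, so (3z - 5)/(z - 4)² = 3/(z - 4) + 7/(z - 4)². Integrate: ∫ α/(z - 4) dz = 3 ln|(z - 4)|; ∫ β/(z - 4)² dz = -7/(z - 4). Sum: 3 ln|(z - 4)| - 7/(z - 4) + C


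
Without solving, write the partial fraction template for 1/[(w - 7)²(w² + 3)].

Repeated linear + quadratic: A/(w - 7) + B/(w - 7)² + (Cw + D)/(w² + 3)


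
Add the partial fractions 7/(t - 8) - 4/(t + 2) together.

Common denominator (t - 8)(t + 2). Numerator: 7(t + 2) - 4(t - 8) = (7t + 14) - (4t - 32) = 3t + 46
Result: (3t + 46)/[(t - 8)(t + 2)]


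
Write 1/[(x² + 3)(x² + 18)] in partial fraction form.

Coefficient matching gives α = γ = 0, β = 1/(18-3) = 1/15, δ = -β = -1/15
Result: (1/15)/(x² + 3) - (1/15)/(x² + 18)


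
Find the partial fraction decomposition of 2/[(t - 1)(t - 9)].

2/(t - 1)(t - 9) = P/(t - 1) + Q/(t - 9). P = 2/(1 - 9) = -1/4, Q = 2/(9 - 1) = 1/4
Result: (-1/4)/(t - 1) + (1/4)/(t - 9)


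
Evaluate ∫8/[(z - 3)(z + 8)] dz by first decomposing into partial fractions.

Decompose: 8/[(z - 3)(z + 8)] = (8/11)/(z - 3) - (8/11)/(z + 8). Integrate each term: (8/11) ln|(z - 3)| - (8/11) ln|(z + 8)| + C


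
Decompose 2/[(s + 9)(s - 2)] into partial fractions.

2/(s + 9)(s - 2) = P/(s + 9) + Q/(s - 2). P = 2/(-9 - 2) = -2/11, Q = 2/(2 + 9) = 2/11
Result: (-2/11)/(s + 9) + (2/11)/(s - 2)


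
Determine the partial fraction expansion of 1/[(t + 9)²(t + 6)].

Cover-up at t=-6: R = 1/(-6 + 9)² = 1/9. Cover-up at t=-9: Q = 1/(-9 + 6) = -1/3. Comparing t² coeff: P = -R = -1/9
Result: (-1/9)/(t + 9) - (1/3)/(t + 9)² + (1/9)/(t + 6)


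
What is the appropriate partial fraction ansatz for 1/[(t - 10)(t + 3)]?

Distinct linear factors: A/(t - 10) + B/(t + 3)


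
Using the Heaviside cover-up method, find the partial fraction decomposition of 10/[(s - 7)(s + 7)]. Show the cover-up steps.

Cover (s - 7): set s=7, get α = 10/(7 + 7) = 5/7. Cover (s + 7): set s=-7, get β = 10/(-7 - 7) = -5/7.
Result: (5/7)/(s - 7) - (5/7)/(s + 7)


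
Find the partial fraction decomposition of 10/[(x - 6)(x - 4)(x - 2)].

Using cover-up method: A = 5/4, B = -5/2, C = 5/4
Result: (5/4)/(x - 6) - (5/2)/(x - 4) + (5/4)/(x - 2)


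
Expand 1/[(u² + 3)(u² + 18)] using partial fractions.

Coefficient matching gives α = γ = 0, β = 1/(18-3) = 1/15, δ = -β = -1/15
Result: (1/15)/(u² + 3) - (1/15)/(u² + 18)


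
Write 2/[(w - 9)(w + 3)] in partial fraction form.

2/(w - 9)(w + 3) = α/(w - 9) + β/(w + 3). α = 2/(9 + 3) = 1/6, β = 2/(-3 - 9) = -1/6
Result: (1/6)/(w - 9) - (1/6)/(w + 3)


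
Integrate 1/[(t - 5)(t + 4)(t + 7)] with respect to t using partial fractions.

Cover-up: α = 1/108, β = -1/27, γ = 1/36. Decomposition: (1/108)/(t - 5) - (1/27)/(t + 4) + (1/36)/(t + 7). Integrate each term: (1/108) ln|(t - 5)| - (1/27) ln|(t + 4)| + (1/36) ln|(t + 7)| + C


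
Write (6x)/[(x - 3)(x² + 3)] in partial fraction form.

At x=3: A = (6·3 + 0)/(3² + 3) = 3/2. B = -A = -3/2, C = 6 - 3·A = 3/2
Result: (3/2)/(x - 3) - ((3/2)x - 3/2)/(x² + 3)


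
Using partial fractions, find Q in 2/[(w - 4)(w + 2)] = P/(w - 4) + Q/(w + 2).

Cover-up at w = -2: Q = 2/(-2 - 4) = -2/6 = -1/3


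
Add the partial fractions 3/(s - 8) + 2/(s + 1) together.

Common denominator (s - 8)(s + 1). Numerator: 3(s + 1) + 2(s - 8) = (3s + 3) + (2s - 16) = 5s - 13
Result: (5s - 13)/[(s - 8)(s + 1)]


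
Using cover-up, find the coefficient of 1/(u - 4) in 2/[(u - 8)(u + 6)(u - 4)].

Cover (u - 4), set u=4: 2/[(4 - 8)(4 + 6)] = -1/20


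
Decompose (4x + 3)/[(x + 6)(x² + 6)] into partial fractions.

At x=-6: A = (4·(-6) + 3)/((-6)² + 6) = -1/2. B = -A = 1/2, C = 4 - (-6)·A = 1
Result: (-1/2)/(x + 6) + ((1/2)x + 1)/(x² + 6)


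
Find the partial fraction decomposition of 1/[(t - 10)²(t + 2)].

Cover-up at t=-2: R = 1/(-2 - 10)² = 1/144. Cover-up at t=10: Q = 1/(10 + 2) = 1/12. Comparing t² coeff: P = -R = -1/144
Result: (-1/144)/(t - 10) + (1/12)/(t - 10)² + (1/144)/(t + 2)


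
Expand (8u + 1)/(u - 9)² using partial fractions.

(8u + 1) = P(u - 9) + Q. At u = 9: Q = 8·9 + 1 = 73. Coeff of u: P = 8
Result: 8/(u - 9) + 73/(u - 9)²


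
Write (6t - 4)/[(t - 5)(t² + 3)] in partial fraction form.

At t=5: P = (6·5 - 4)/(5² + 3) = 13/14. Q = -P = -13/14, R = 6 - 5·P = 19/14
Result: (13/14)/(t - 5) - ((13/14)t - 19/14)/(t² + 3)


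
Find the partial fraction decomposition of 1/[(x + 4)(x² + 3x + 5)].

Cover-up at x = -4: α = 1/((-4)² + 3·(-4) + 5) = 1/9. Then β = -α = -1/9, γ = -α·(3 - 4) = 1/9
Result: (1/9)/(x + 4) - ((1/9)x - 1/9)/(x² + 3x + 5)


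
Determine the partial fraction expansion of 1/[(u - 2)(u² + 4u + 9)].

Cover-up at u = 2: P = 1/(2² + 4·2 + 9) = 1/21. Then Q = -P = -1/21, R = -P·(4 + 2) = -2/7
Result: (1/21)/(u - 2) - ((1/21)u + 2/7)/(u² + 4u + 9)


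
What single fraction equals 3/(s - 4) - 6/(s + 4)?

Common denominator (s - 4)(s + 4). Numerator: 3(s + 4) - 6(s - 4) = (3s + 12) - (6s - 24) = -3s + 36
Result: (-3s + 36)/[(s - 4)(s + 4)]


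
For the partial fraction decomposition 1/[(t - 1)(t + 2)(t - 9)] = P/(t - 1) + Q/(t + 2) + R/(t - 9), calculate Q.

Cover-up at t = -2: Q = 1/[(-2 - 1)(-2 - 9)] = 1/[(-3)(-11)] = 1/33


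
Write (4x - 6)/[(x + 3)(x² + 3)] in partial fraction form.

At x=-3: A = (4·(-3) - 6)/((-3)² + 3) = -3/2. B = -A = 3/2, C = 4 - (-3)·A = -1/2
Result: (-3/2)/(x + 3) + ((3/2)x - 1/2)/(x² + 3)


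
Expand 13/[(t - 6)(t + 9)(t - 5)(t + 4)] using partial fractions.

Using Heaviside cover-up: (13/150)/(t - 6) - (13/1050)/(t + 9) - (13/126)/(t - 5) + (13/450)/(t + 4)


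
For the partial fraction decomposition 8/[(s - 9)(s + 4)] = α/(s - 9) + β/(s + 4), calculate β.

Cover-up at s = -4: β = 8/(-4 - 9) = -8/13


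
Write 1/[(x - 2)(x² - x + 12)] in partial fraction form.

Cover-up at x = 2: A = 1/(2² - 1·2 + 12) = 1/14. Then B = -A = -1/14, C = -A·(-1 + 2) = -1/14
Result: (1/14)/(x - 2) - ((1/14)x + 1/14)/(x² - x + 12)


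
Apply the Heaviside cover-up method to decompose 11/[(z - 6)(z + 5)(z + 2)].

Cover (z - 6), z=6: A = 11/[(6 + 5)(6 + 2)] = 1/8. Cover (z + 5), z=-5: B = 11/[(-5 - 6)(-5 + 2)] = 1/3. Cover (z + 2), z=-2: C = 11/[(-2 - 6)(-2 + 5)] = -11/24.
Result: (1/8)/(z - 6) + (1/3)/(z + 5) - (11/24)/(z + 2)


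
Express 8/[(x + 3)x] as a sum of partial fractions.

8/(x + 3)x = A/(x + 3) + B/x. A = 8/(-3 - 0) = -8/3, B = 8/(0 + 3) = 8/3
Result: (-8/3)/(x + 3) + (8/3)/x


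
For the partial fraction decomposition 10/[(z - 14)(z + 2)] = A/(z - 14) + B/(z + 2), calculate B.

Cover-up at z = -2: B = 10/(-2 - 14) = -10/16 = -5/8


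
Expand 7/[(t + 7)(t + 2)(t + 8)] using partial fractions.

Using cover-up method: α = -7/5, β = 7/30, γ = 7/6
Result: (-7/5)/(t + 7) + (7/30)/(t + 2) + (7/6)/(t + 8)


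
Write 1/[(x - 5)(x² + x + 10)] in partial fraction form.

Cover-up at x = 5: α = 1/(5² + 1·5 + 10) = 1/40. Then β = -α = -1/40, γ = -α·(1 + 5) = -3/20
Result: (1/40)/(x - 5) - ((1/40)x + 3/20)/(x² + x + 10)


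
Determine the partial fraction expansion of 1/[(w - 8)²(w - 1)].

Cover-up at w=1: R = 1/(1 - 8)² = 1/49. Cover-up at w=8: Q = 1/(8 - 1) = 1/7. Comparing w² coeff: P = -R = -1/49
Result: (-1/49)/(w - 8) + (1/7)/(w - 8)² + (1/49)/(w - 1)


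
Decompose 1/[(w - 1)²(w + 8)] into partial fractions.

Cover-up at w=-8: C = 1/(-8 - 1)² = 1/81. Cover-up at w=1: B = 1/(1 + 8) = 1/9. Comparing w² coeff: A = -C = -1/81
Result: (-1/81)/(w - 1) + (1/9)/(w - 1)² + (1/81)/(w + 8)


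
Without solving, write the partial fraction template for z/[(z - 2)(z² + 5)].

Linear + irreducible quadratic: P/(z - 2) + (Qz + R)/(z² + 5)


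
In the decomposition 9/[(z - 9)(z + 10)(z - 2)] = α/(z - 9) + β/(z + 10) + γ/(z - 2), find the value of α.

Cover-up at z = 9: α = 9/[(9 + 10)(9 - 2)] = 9/[(19)(7)] = 9/133


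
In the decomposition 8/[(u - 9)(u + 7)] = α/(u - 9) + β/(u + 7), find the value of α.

Cover-up at u = 9: α = 8/(9 + 7) = 8/16 = 1/2


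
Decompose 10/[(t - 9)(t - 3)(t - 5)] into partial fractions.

Using cover-up method: P = 5/12, Q = 5/6, R = -5/4
Result: (5/12)/(t - 9) + (5/6)/(t - 3) - (5/4)/(t - 5)


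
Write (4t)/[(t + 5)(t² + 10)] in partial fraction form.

At t=-5: P = (4·(-5) + 0)/((-5)² + 10) = -4/7. Q = -P = 4/7, R = 4 - (-5)·P = 8/7
Result: (-4/7)/(t + 5) + ((4/7)t + 8/7)/(t² + 10)


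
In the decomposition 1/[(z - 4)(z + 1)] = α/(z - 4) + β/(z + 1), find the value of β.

Cover-up at z = -1: β = 1/(-1 - 4) = -1/5


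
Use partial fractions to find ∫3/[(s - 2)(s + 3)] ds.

Decompose: 3/[(s - 2)(s + 3)] = (3/5)/(s - 2) - (3/5)/(s + 3). Integrate each term: (3/5) ln|(s - 2)| - (3/5) ln|(s + 3)| + C


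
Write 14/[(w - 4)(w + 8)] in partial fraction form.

14/(w - 4)(w + 8) = A/(w - 4) + B/(w + 8). A = 14/(4 + 8) = 7/6, B = 14/(-8 - 4) = -7/6
Result: (7/6)/(w - 4) - (7/6)/(w + 8)


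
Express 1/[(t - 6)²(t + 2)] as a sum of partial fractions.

Cover-up at t=-2: γ = 1/(-2 - 6)² = 1/64. Cover-up at t=6: β = 1/(6 + 2) = 1/8. Comparing t² coeff: α = -γ = -1/64
Result: (-1/64)/(t - 6) + (1/8)/(t - 6)² + (1/64)/(t + 2)


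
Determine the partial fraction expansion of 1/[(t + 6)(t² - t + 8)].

Cover-up at t = -6: P = 1/((-6)² - 1·(-6) + 8) = 1/50. Then Q = -P = -1/50, R = -P·(-1 - 6) = 7/50
Result: (1/50)/(t + 6) - ((1/50)t - 7/50)/(t² - t + 8)


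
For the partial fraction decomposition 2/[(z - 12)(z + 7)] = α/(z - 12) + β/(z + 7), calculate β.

Cover-up at z = -7: β = 2/(-7 - 12) = -2/19


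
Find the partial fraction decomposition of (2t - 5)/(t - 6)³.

(2t - 5) = P(t - 6)² + Q(t - 6) + R. At t = 6: R = 2·6 - 5 = 7. Coefficients: P = 0, Q = 2
Result: 2/(t - 6)² + 7/(t - 6)³


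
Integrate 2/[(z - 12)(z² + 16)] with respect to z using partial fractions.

Cover-up at z=12: P = 2/(12²+16) = 1/80. Coeff matching: Q = -1/80, R = -3/20. Decomposition: (1/80)/(z - 12) - ((1/80)z + 3/20)/(z² + 16). Integrate: linear → ln, quadratic → (1/2)ln + arctan: (1/80) ln|(z - 12)| - (1/160) ln(z² + 16) - (3/80) arctan(z/4) + C


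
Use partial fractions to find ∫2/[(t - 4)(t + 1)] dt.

Decompose: 2/[(t - 4)(t + 1)] = (2/5)/(t - 4) - (2/5)/(t + 1). Integrate each term: (2/5) ln|(t - 4)| - (2/5) ln|(t + 1)| + C


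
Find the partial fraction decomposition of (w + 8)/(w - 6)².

(w + 8) = α(w - 6) + β. At w = 6: β = 1·6 + 8 = 14. Coeff of w: α = 1
Result: 1/(w - 6) + 14/(w - 6)²


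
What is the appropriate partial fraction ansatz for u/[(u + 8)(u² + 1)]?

Linear + irreducible quadratic: α/(u + 8) + (βu + γ)/(u² + 1)


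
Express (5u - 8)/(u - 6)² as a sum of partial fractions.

(5u - 8) = α(u - 6) + β. At u = 6: β = 5·6 - 8 = 22. Coeff of u: α = 5
Result: 5/(u - 6) + 22/(u - 6)²


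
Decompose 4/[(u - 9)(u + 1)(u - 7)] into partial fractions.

Using cover-up method: A = 1/5, B = 1/20, C = -1/4
Result: (1/5)/(u - 9) + (1/20)/(u + 1) - (1/4)/(u - 7)


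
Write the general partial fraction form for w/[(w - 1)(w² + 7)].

Linear + irreducible quadratic: P/(w - 1) + (Qw + R)/(w² + 7)


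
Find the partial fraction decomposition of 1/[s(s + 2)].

1/s(s + 2) = P/s + Q/(s + 2). P = 1/(0 + 2) = 1/2, Q = 1/(-2 - 0) = -1/2
Result: (1/2)/s - (1/2)/(s + 2)


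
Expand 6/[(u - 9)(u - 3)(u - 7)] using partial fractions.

Using cover-up method: P = 1/2, Q = 1/4, R = -3/4
Result: (1/2)/(u - 9) + (1/4)/(u - 3) - (3/4)/(u - 7)


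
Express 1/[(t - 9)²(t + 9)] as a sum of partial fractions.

Cover-up at t=-9: R = 1/(-9 - 9)² = 1/324. Cover-up at t=9: Q = 1/(9 + 9) = 1/18. Comparing t² coeff: P = -R = -1/324
Result: (-1/324)/(t - 9) + (1/18)/(t - 9)² + (1/324)/(t + 9)


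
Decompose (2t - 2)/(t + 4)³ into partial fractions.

(2t - 2) = α(t + 4)² + β(t + 4) + γ. At t = -4: γ = 2·(-4) - 2 = -10. Coefficients: α = 0, β = 2
Result: 2/(t + 4)² - 10/(t + 4)³


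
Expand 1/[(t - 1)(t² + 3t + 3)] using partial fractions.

Cover-up at t = 1: P = 1/(1² + 3·1 + 3) = 1/7. Then Q = -P = -1/7, R = -P·(3 + 1) = -4/7
Result: (1/7)/(t - 1) - ((1/7)t + 4/7)/(t² + 3t + 3)


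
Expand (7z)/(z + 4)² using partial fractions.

(7z) = P(z + 4) + Q. At z = -4: Q = 7·(-4) + 0 = -28. Coeff of z: P = 7
Result: 7/(z + 4) - 28/(z + 4)²


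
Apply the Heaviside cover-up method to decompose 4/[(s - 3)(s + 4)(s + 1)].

Cover (s - 3), s=3: α = 4/[(3 + 4)(3 + 1)] = 1/7. Cover (s + 4), s=-4: β = 4/[(-4 - 3)(-4 + 1)] = 4/21. Cover (s + 1), s=-1: γ = 4/[(-1 - 3)(-1 + 4)] = -1/3.
Result: (1/7)/(s - 3) + (4/21)/(s + 4) - (1/3)/(s + 1)


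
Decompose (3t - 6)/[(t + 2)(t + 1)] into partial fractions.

At t=-2: P = (3·(-2) - 6)/(-2 + 1) = 12. At t=-1: Q = (3·(-1) - 6)/(-1 + 2) = -9
Result: 12/(t + 2) - 9/(t + 1)


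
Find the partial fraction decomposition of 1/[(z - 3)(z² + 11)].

Cover-up at z = 3: α = 1/(3² + 11) = 1/20. Then β = -α = -1/20, γ = -α·(0 + 3) = -3/20
Result: (1/20)/(z - 3) - ((1/20)z + 3/20)/(z² + 11)


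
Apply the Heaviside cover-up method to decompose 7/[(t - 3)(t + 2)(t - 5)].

Cover (t - 3), t=3: α = 7/[(3 + 2)(3 - 5)] = -7/10. Cover (t + 2), t=-2: β = 7/[(-2 - 3)(-2 - 5)] = 1/5. Cover (t - 5), t=5: γ = 7/[(5 - 3)(5 + 2)] = 1/2.
Result: (-7/10)/(t - 3) + (1/5)/(t + 2) + (1/2)/(t - 5)


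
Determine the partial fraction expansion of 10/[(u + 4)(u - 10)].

10/(u + 4)(u - 10) = α/(u + 4) + β/(u - 10). α = 10/(-4 - 10) = -5/7, β = 10/(10 + 4) = 5/7
Result: (-5/7)/(u + 4) + (5/7)/(u - 10)


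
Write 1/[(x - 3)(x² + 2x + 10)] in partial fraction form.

Cover-up at x = 3: α = 1/(3² + 2·3 + 10) = 1/25. Then β = -α = -1/25, γ = -α·(2 + 3) = -1/5
Result: (1/25)/(x - 3) - ((1/25)x + 1/5)/(x² + 2x + 10)


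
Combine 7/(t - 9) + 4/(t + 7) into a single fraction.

Common denominator (t - 9)(t + 7). Numerator: 7(t + 7) + 4(t - 9) = (7t + 49) + (4t - 36) = 11t + 13
Result: (11t + 13)/[(t - 9)(t + 7)]


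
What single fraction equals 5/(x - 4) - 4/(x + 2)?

Common denominator (x - 4)(x + 2). Numerator: 5(x + 2) - 4(x - 4) = (5x + 10) - (4x - 16) = x + 26
Result: (x + 26)/[(x - 4)(x + 2)]


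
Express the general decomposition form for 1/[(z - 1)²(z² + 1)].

Repeated linear + quadratic: P/(z - 1) + Q/(z - 1)² + (Rz + S)/(z² + 1)


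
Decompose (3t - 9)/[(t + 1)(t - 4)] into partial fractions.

At t=-1: P = (3·(-1) - 9)/(-1 - 4) = 12/5. At t=4: Q = (3·4 - 9)/(4 + 1) = 3/5
Result: (12/5)/(t + 1) + (3/5)/(t - 4)


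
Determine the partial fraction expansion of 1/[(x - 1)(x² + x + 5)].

Cover-up at x = 1: A = 1/(1² + 1·1 + 5) = 1/7. Then B = -A = -1/7, C = -A·(1 + 1) = -2/7
Result: (1/7)/(x - 1) - ((1/7)x + 2/7)/(x² + x + 5)


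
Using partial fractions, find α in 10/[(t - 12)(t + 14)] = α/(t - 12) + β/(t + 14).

Cover-up at t = 12: α = 10/(12 + 14) = 10/26 = 5/13


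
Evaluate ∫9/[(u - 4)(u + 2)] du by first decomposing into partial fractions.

Decompose: 9/[(u - 4)(u + 2)] = (3/2)/(u - 4) - (3/2)/(u + 2). Integrate each term: (3/2) ln|(u - 4)| - (3/2) ln|(u + 2)| + C


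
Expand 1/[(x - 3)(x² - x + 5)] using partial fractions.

Cover-up at x = 3: A = 1/(3² - 1·3 + 5) = 1/11. Then B = -A = -1/11, C = -A·(-1 + 3) = -2/11
Result: (1/11)/(x - 3) - ((1/11)x + 2/11)/(x² - x + 5)


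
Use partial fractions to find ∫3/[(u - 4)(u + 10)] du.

Decompose: 3/[(u - 4)(u + 10)] = (3/14)/(u - 4) - (3/14)/(u + 10). Integrate each term: (3/14) ln|(u - 4)| - (3/14) ln|(u + 10)| + C


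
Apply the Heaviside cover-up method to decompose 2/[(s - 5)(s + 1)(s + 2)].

Cover (s - 5), s=5: P = 2/[(5 + 1)(5 + 2)] = 1/21. Cover (s + 1), s=-1: Q = 2/[(-1 - 5)(-1 + 2)] = -1/3. Cover (s + 2), s=-2: R = 2/[(-2 - 5)(-2 + 1)] = 2/7.
Result: (1/21)/(s - 5) - (1/3)/(s + 1) + (2/7)/(s + 2)


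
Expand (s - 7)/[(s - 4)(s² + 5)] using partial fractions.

At s=4: A = (1·4 - 7)/(4² + 5) = -1/7. B = -A = 1/7, C = 1 - 4·A = 11/7
Result: (-1/7)/(s - 4) + ((1/7)s + 11/7)/(s² + 5)


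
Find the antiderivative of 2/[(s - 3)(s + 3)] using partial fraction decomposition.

Decompose: 2/[(s - 3)(s + 3)] = (1/3)/(s - 3) - (1/3)/(s + 3). Integrate each term: (1/3) ln|(s - 3)| - (1/3) ln|(s + 3)| + C


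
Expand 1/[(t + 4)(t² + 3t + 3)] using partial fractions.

Cover-up at t = -4: P = 1/((-4)² + 3·(-4) + 3) = 1/7. Then Q = -P = -1/7, R = -P·(3 - 4) = 1/7
Result: (1/7)/(t + 4) - ((1/7)t - 1/7)/(t² + 3t + 3)


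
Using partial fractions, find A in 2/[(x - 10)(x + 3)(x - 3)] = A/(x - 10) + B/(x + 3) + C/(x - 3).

Cover-up at x = 10: A = 2/[(10 + 3)(10 - 3)] = 2/[(13)(7)] = 2/91


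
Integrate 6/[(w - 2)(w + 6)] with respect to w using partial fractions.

Decompose: 6/[(w - 2)(w + 6)] = (3/4)/(w - 2) - (3/4)/(w + 6). Integrate each term: (3/4) ln|(w - 2)| - (3/4) ln|(w + 6)| + C


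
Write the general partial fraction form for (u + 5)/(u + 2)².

Repeated linear factor: P/(u + 2) + Q/(u + 2)²


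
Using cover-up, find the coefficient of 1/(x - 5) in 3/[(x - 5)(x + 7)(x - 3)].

Cover (x - 5), set x=5: 3/[(5 + 7)(5 - 3)] = 1/8


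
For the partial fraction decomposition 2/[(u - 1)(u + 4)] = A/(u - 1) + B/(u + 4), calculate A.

Cover-up at u = 1: A = 2/(1 + 4) = 2/5


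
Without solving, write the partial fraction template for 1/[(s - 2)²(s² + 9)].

Repeated linear + quadratic: P/(s - 2) + Q/(s - 2)² + (Rs + S)/(s² + 9)


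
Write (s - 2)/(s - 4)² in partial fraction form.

(s - 2) = α(s - 4) + β. At s = 4: β = 1·4 - 2 = 2. Coeff of s: α = 1
Result: 1/(s - 4) + 2/(s - 4)²


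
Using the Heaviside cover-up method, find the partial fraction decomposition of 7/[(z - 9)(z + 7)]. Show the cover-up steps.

Cover (z - 9): set z=9, get A = 7/(9 + 7) = 7/16. Cover (z + 7): set z=-7, get B = 7/(-7 - 9) = -7/16.
Result: (7/16)/(z - 9) - (7/16)/(z + 7)


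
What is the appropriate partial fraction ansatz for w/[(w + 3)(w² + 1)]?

Linear + irreducible quadratic: P/(w + 3) + (Qw + R)/(w² + 1)


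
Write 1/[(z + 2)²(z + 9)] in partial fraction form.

Cover-up at z=-9: R = 1/(-9 + 2)² = 1/49. Cover-up at z=-2: Q = 1/(-2 + 9) = 1/7. Comparing z² coeff: P = -R = -1/49
Result: (-1/49)/(z + 2) + (1/7)/(z + 2)² + (1/49)/(z + 9)


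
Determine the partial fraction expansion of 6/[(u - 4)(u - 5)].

6/(u - 4)(u - 5) = P/(u - 4) + Q/(u - 5). P = 6/(4 - 5) = -6, Q = 6/(5 - 4) = 6
Result: -6/(u - 4) + 6/(u - 5)


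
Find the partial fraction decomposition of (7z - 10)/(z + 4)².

(7z - 10) = A(z + 4) + B. At z = -4: B = 7·(-4) - 10 = -38. Coeff of z: A = 7
Result: 7/(z + 4) - 38/(z + 4)²


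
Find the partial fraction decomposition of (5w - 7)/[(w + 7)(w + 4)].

At w=-7: P = (5·(-7) - 7)/(-7 + 4) = 14. At w=-4: Q = (5·(-4) - 7)/(-4 + 7) = -9
Result: 14/(w + 7) - 9/(w + 4)


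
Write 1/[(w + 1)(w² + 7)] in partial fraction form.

Cover-up at w = -1: P = 1/((-1)² + 7) = 1/8. Then Q = -P = -1/8, R = -P·(0 - 1) = 1/8
Result: (1/8)/(w + 1) - ((1/8)w - 1/8)/(w² + 7)


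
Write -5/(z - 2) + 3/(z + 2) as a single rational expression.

Common denominator (z - 2)(z + 2). Numerator: -5(z + 2) + 3(z - 2) = (-5z - 10) + (3z - 6) = -2z - 16
Result: (-2z - 16)/[(z - 2)(z + 2)]


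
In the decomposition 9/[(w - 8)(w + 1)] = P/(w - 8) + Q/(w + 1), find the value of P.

Cover-up at w = 8: P = 9/(8 + 1) = 9/9 = 1


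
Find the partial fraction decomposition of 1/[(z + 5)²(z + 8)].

Cover-up at z=-8: C = 1/(-8 + 5)² = 1/9. Cover-up at z=-5: B = 1/(-5 + 8) = 1/3. Comparing z² coeff: A = -C = -1/9
Result: (-1/9)/(z + 5) + (1/3)/(z + 5)² + (1/9)/(z + 8)


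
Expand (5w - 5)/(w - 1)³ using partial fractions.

(5w - 5) = α(w - 1)² + β(w - 1) + γ. At w = 1: γ = 5·1 - 5 = 0. Coefficients: α = 0, β = 5
Result: 5/(w - 1)²


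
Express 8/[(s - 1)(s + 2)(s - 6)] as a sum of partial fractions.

Using cover-up method: A = -8/15, B = 1/3, C = 1/5
Result: (-8/15)/(s - 1) + (1/3)/(s + 2) + (1/5)/(s - 6)


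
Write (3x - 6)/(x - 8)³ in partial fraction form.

(3x - 6) = α(x - 8)² + β(x - 8) + γ. At x = 8: γ = 3·8 - 6 = 18. Coefficients: α = 0, β = 3
Result: 3/(x - 8)² + 18/(x - 8)³


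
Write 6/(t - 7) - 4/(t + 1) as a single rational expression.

Common denominator (t - 7)(t + 1). Numerator: 6(t + 1) - 4(t - 7) = (6t + 6) - (4t - 28) = 2t + 34
Result: (2t + 34)/[(t - 7)(t + 1)]


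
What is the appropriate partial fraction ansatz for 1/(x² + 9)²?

Repeated quadratic factor: (Ax + B)/(x² + 9) + (Cx + D)/(x² + 9)²


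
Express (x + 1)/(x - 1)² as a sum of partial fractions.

(x + 1) = P(x - 1) + Q. At x = 1: Q = 1·1 + 1 = 2. Coeff of x: P = 1
Result: 1/(x - 1) + 2/(x - 1)²


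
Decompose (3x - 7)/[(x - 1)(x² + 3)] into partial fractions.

At x=1: A = (3·1 - 7)/(1² + 3) = -1. B = -A = 1, C = 3 - 1·A = 4
Result: -1/(x - 1) + (x + 4)/(x² + 3)


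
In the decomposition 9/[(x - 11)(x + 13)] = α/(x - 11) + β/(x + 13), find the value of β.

Cover-up at x = -13: β = 9/(-13 - 11) = -9/24 = -3/8


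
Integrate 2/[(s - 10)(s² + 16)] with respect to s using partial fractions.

Cover-up at s=10: α = 2/(10²+16) = 1/58. Coeff matching: β = -1/58, γ = -5/29. Decomposition: (1/58)/(s - 10) - ((1/58)s + 5/29)/(s² + 16). Integrate: linear → ln, quadratic → (1/2)ln + arctan: (1/58) ln|(s - 10)| - (1/116) ln(s² + 16) - (5/116) arctan(s/4) + C


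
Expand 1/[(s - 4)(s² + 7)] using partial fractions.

Cover-up at s = 4: P = 1/(4² + 7) = 1/23. Then Q = -P = -1/23, R = -P·(0 + 4) = -4/23
Result: (1/23)/(s - 4) - ((1/23)s + 4/23)/(s² + 7)


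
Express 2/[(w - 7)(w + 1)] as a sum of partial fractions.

2/(w - 7)(w + 1) = A/(w - 7) + B/(w + 1). A = 2/(7 + 1) = 1/4, B = 2/(-1 - 7) = -1/4
Result: (1/4)/(w - 7) - (1/4)/(w + 1)


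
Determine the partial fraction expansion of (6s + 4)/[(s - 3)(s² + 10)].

At s=3: α = (6·3 + 4)/(3² + 10) = 22/19. β = -α = -22/19, γ = 6 - 3·α = 48/19
Result: (22/19)/(s - 3) - ((22/19)s - 48/19)/(s² + 10)


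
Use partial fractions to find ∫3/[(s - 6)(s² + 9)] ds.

Cover-up at s=6: α = 3/(6²+9) = 1/15. Coeff matching: β = -1/15, γ = -2/5. Decomposition: (1/15)/(s - 6) - ((1/15)s + 2/5)/(s² + 9). Integrate: linear → ln, quadratic → (1/2)ln + arctan: (1/15) ln|(s - 6)| - (1/30) ln(s² + 9) - (2/15) arctan(s/3) + C


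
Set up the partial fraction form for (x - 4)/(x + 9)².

Repeated linear factor: P/(x + 9) + Q/(x + 9)²


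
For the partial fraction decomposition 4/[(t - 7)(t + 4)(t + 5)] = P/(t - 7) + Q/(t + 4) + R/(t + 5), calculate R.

Cover-up at t = -5: R = 4/[(-5 - 7)(-5 + 4)] = 4/[(-12)(-1)] = 4/12 = 1/3


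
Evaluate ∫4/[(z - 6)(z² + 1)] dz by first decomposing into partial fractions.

Cover-up at z=6: A = 4/(6²+1) = 4/37. Coeff matching: B = -4/37, C = -24/37. Decomposition: (4/37)/(z - 6) - ((4/37)z + 24/37)/(z² + 1). Integrate: linear → ln, quadratic → (1/2)ln + arctan: (4/37) ln|(z - 6)| - (2/37) ln(z² + 1) - (24/37) arctan(z) + C


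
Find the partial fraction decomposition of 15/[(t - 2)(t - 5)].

15/(t - 2)(t - 5) = A/(t - 2) + B/(t - 5). A = 15/(2 - 5) = -5, B = 15/(5 - 2) = 5
Result: -5/(t - 2) + 5/(t - 5)


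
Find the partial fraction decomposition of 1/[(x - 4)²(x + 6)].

Cover-up at x=-6: R = 1/(-6 - 4)² = 1/100. Cover-up at x=4: Q = 1/(4 + 6) = 1/10. Comparing x² coeff: P = -R = -1/100
Result: (-1/100)/(x - 4) + (1/10)/(x - 4)² + (1/100)/(x + 6)


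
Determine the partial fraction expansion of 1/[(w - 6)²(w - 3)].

Cover-up at w=3: R = 1/(3 - 6)² = 1/9. Cover-up at w=6: Q = 1/(6 - 3) = 1/3. Comparing w² coeff: P = -R = -1/9
Result: (-1/9)/(w - 6) + (1/3)/(w - 6)² + (1/9)/(w - 3)


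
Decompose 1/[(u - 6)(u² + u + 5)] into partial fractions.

Cover-up at u = 6: α = 1/(6² + 1·6 + 5) = 1/47. Then β = -α = -1/47, γ = -α·(1 + 6) = -7/47
Result: (1/47)/(u - 6) - ((1/47)u + 7/47)/(u² + u + 5)


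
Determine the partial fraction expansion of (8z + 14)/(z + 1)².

(8z + 14) = P(z + 1) + Q. At z = -1: Q = 8·(-1) + 14 = 6. Coeff of z: P = 8
Result: 8/(z + 1) + 6/(z + 1)²


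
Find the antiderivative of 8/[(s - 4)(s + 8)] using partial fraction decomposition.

Decompose: 8/[(s - 4)(s + 8)] = (2/3)/(s - 4) - (2/3)/(s + 8). Integrate each term: (2/3) ln|(s - 4)| - (2/3) ln|(s + 8)| + C


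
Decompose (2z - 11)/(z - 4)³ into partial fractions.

(2z - 11) = P(z - 4)² + Q(z - 4) + R. At z = 4: R = 2·4 - 11 = -3. Coefficients: P = 0, Q = 2
Result: 2/(z - 4)² - 3/(z - 4)³


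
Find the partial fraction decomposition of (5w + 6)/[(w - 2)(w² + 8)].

At w=2: α = (5·2 + 6)/(2² + 8) = 4/3. β = -α = -4/3, γ = 5 - 2·α = 7/3
Result: (4/3)/(w - 2) - ((4/3)w - 7/3)/(w² + 8)


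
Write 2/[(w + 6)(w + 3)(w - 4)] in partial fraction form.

Using cover-up method: P = 1/15, Q = -2/21, R = 1/35
Result: (1/15)/(w + 6) - (2/21)/(w + 3) + (1/35)/(w - 4)


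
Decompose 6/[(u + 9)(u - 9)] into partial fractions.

6/(u + 9)(u - 9) = A/(u + 9) + B/(u - 9). A = 6/(-9 - 9) = -1/3, B = 6/(9 + 9) = 1/3
Result: (-1/3)/(u + 9) + (1/3)/(u - 9)


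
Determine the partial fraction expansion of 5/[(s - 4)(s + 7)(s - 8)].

Using cover-up method: A = -5/44, B = 1/33, C = 1/12
Result: (-5/44)/(s - 4) + (1/33)/(s + 7) + (1/12)/(s - 8)


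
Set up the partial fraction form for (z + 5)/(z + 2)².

Repeated linear factor: A/(z + 2) + B/(z + 2)²


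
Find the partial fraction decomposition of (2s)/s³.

(2s) = Ps² + Qs + R. At s = 0: R = 2·0 + 0 = 0. Coefficients: P = 0, Q = 2
Result: 2/s²


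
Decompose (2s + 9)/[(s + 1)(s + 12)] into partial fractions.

At s=-1: P = (2·(-1) + 9)/(-1 + 12) = 7/11. At s=-12: Q = (2·(-12) + 9)/(-12 + 1) = 15/11
Result: (7/11)/(s + 1) + (15/11)/(s + 12)


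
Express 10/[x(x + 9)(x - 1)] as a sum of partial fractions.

Using cover-up method: α = -10/9, β = 1/9, γ = 1
Result: (-10/9)/x + (1/9)/(x + 9) + 1/(x - 1)


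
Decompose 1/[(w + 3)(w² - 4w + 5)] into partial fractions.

Cover-up at w = -3: α = 1/((-3)² - 4·(-3) + 5) = 1/26. Then β = -α = -1/26, γ = -α·(-4 - 3) = 7/26
Result: (1/26)/(w + 3) - ((1/26)w - 7/26)/(w² - 4w + 5)


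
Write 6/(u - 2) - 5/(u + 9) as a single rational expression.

Common denominator (u - 2)(u + 9). Numerator: 6(u + 9) - 5(u - 2) = (6u + 54) - (5u - 10) = u + 64
Result: (u + 64)/[(u - 2)(u + 9)]


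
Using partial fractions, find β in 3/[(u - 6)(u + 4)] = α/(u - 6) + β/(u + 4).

Cover-up at u = -4: β = 3/(-4 - 6) = -3/10


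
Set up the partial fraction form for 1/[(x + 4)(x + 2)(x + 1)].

Three distinct linear factors: P/(x + 4) + Q/(x + 2) + R/(x + 1)


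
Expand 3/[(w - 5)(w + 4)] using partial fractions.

3/(w - 5)(w + 4) = α/(w - 5) + β/(w + 4). α = 3/(5 + 4) = 1/3, β = 3/(-4 - 5) = -1/3
Result: (1/3)/(w - 5) - (1/3)/(w + 4)


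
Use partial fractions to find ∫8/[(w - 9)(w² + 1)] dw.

Cover-up at w=9: A = 8/(9²+1) = 4/41. Coeff matching: B = -4/41, C = -36/41. Decomposition: (4/41)/(w - 9) - ((4/41)w + 36/41)/(w² + 1). Integrate: linear → ln, quadratic → (1/2)ln + arctan: (4/41) ln|(w - 9)| - (2/41) ln(w² + 1) - (36/41) arctan(w) + C


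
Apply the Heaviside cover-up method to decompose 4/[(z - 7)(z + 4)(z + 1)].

Cover (z - 7), z=7: A = 4/[(7 + 4)(7 + 1)] = 1/22. Cover (z + 4), z=-4: B = 4/[(-4 - 7)(-4 + 1)] = 4/33. Cover (z + 1), z=-1: C = 4/[(-1 - 7)(-1 + 4)] = -1/6.
Result: (1/22)/(z - 7) + (4/33)/(z + 4) - (1/6)/(z + 1)


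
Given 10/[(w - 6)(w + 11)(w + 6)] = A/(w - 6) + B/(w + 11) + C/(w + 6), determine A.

Cover-up at w = 6: A = 10/[(6 + 11)(6 + 6)] = 10/[(17)(12)] = 10/204 = 5/102


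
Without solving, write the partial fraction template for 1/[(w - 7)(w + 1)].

Distinct linear factors: A/(w - 7) + B/(w + 1)


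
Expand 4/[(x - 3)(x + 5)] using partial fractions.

4/(x - 3)(x + 5) = P/(x - 3) + Q/(x + 5). P = 4/(3 + 5) = 1/2, Q = 4/(-5 - 3) = -1/2
Result: (1/2)/(x - 3) - (1/2)/(x + 5)


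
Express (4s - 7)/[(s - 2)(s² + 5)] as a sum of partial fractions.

At s=2: P = (4·2 - 7)/(2² + 5) = 1/9. Q = -P = -1/9, R = 4 - 2·P = 34/9
Result: (1/9)/(s - 2) - ((1/9)s - 34/9)/(s² + 5)


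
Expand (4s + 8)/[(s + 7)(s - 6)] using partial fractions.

At s=-7: A = (4·(-7) + 8)/(-7 - 6) = 20/13. At s=6: B = (4·6 + 8)/(6 + 7) = 32/13
Result: (20/13)/(s + 7) + (32/13)/(s - 6)


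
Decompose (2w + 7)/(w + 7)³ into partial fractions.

(2w + 7) = P(w + 7)² + Q(w + 7) + R. At w = -7: R = 2·(-7) + 7 = -7. Coefficients: P = 0, Q = 2
Result: 2/(w + 7)² - 7/(w + 7)³


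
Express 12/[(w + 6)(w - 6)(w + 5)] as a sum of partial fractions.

Using cover-up method: A = 1, B = 1/11, C = -12/11
Result: 1/(w + 6) + (1/11)/(w - 6) - (12/11)/(w + 5)


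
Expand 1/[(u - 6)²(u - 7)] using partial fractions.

Cover-up at u=7: γ = 1/(7 - 6)² = 1. Cover-up at u=6: β = 1/(6 - 7) = -1. Comparing u² coeff: α = -γ = -1
Result: -1/(u - 6) - 1/(u - 6)² + 1/(u - 7)


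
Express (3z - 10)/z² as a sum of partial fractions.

(3z - 10) = Az + B. At z = 0: B = 3·0 - 10 = -10. Coeff of z: A = 3
Result: 3/z - 10/z²


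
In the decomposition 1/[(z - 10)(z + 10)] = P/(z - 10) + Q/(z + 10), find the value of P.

Cover-up at z = 10: P = 1/(10 + 10) = 1/20


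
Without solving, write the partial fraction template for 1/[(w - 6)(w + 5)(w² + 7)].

Two linear + quadratic: A/(w - 6) + B/(w + 5) + (Cw + D)/(w² + 7)


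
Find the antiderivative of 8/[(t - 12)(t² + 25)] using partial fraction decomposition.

Cover-up at t=12: A = 8/(12²+25) = 8/169. Coeff matching: B = -8/169, C = -96/169. Decomposition: (8/169)/(t - 12) - ((8/169)t + 96/169)/(t² + 25). Integrate: linear → ln, quadratic → (1/2)ln + arctan: (8/169) ln|(t - 12)| - (4/169) ln(t² + 25) - (96/845) arctan(t/5) + C


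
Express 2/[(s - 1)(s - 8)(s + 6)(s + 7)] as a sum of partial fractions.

Using Heaviside cover-up: (-1/196)/(s - 1) + (1/735)/(s - 8) + (1/49)/(s + 6) - (1/60)/(s + 7)


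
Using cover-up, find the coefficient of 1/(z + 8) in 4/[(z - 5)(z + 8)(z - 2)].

Cover (z + 8), set z=-8: 4/[(-8 - 5)(-8 - 2)] = 2/65


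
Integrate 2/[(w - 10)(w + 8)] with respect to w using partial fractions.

Decompose: 2/[(w - 10)(w + 8)] = (1/9)/(w - 10) - (1/9)/(w + 8). Integrate each term: (1/9) ln|(w - 10)| - (1/9) ln|(w + 8)| + C


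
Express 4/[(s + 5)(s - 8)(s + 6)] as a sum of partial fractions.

Using cover-up method: α = -4/13, β = 2/91, γ = 2/7
Result: (-4/13)/(s + 5) + (2/91)/(s - 8) + (2/7)/(s + 6)


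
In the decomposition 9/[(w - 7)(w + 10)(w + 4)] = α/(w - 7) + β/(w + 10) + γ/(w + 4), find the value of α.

Cover-up at w = 7: α = 9/[(7 + 10)(7 + 4)] = 9/[(17)(11)] = 9/187


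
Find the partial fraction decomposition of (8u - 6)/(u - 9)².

(8u - 6) = P(u - 9) + Q. At u = 9: Q = 8·9 - 6 = 66. Coeff of u: P = 8
Result: 8/(u - 9) + 66/(u - 9)²


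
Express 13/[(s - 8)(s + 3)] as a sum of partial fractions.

13/(s - 8)(s + 3) = P/(s - 8) + Q/(s + 3). P = 13/(8 + 3) = 13/11, Q = 13/(-3 - 8) = -13/11
Result: (13/11)/(s - 8) - (13/11)/(s + 3)


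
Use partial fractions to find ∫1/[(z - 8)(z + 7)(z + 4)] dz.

Cover-up: α = 1/180, β = 1/45, γ = -1/36. Decomposition: (1/180)/(z - 8) + (1/45)/(z + 7) - (1/36)/(z + 4). Integrate each term: (1/180) ln|(z - 8)| + (1/45) ln|(z + 7)| - (1/36) ln|(z + 4)| + C


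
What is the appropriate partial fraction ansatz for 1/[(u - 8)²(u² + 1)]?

Repeated linear + quadratic: α/(u - 8) + β/(u - 8)² + (γu + δ)/(u² + 1)


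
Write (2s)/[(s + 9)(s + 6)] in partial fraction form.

At s=-9: α = (2·(-9) + 0)/(-9 + 6) = 6. At s=-6: β = (2·(-6) + 0)/(-6 + 9) = -4
Result: 6/(s + 9) - 4/(s + 6)


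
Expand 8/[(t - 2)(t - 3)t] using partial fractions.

Using cover-up method: A = -4, B = 8/3, C = 4/3
Result: -4/(t - 2) + (8/3)/(t - 3) + (4/3)/t


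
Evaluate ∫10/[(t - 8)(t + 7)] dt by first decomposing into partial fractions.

Decompose: 10/[(t - 8)(t + 7)] = (2/3)/(t - 8) - (2/3)/(t + 7). Integrate each term: (2/3) ln|(t - 8)| - (2/3) ln|(t + 7)| + C


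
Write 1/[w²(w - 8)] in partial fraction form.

Cover-up at w=8: γ = 1/(8 - 0)² = 1/64. Cover-up at w=0: β = 1/(0 - 8) = -1/8. Comparing w² coeff: α = -γ = -1/64
Result: (-1/64)/w - (1/8)/w² + (1/64)/(w - 8)


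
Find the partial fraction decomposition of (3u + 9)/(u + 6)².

(3u + 9) = P(u + 6) + Q. At u = -6: Q = 3·(-6) + 9 = -9. Coeff of u: P = 3
Result: 3/(u + 6) - 9/(u + 6)²


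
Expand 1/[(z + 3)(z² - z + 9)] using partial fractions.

Cover-up at z = -3: P = 1/((-3)² - 1·(-3) + 9) = 1/21. Then Q = -P = -1/21, R = -P·(-1 - 3) = 4/21
Result: (1/21)/(z + 3) - ((1/21)z - 4/21)/(z² - z + 9)


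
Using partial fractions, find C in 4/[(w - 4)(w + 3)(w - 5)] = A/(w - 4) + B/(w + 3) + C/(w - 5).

Cover-up at w = 5: C = 4/[(5 - 4)(5 + 3)] = 4/[(1)(8)] = 4/8 = 1/2


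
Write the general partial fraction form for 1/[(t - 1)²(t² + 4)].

Repeated linear + quadratic: α/(t - 1) + β/(t - 1)² + (γt + δ)/(t² + 4)
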